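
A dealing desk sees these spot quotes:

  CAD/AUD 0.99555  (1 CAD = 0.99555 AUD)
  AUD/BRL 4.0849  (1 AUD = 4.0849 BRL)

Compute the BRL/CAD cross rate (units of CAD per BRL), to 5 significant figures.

1 BRL ÷ 4.0849 = 0.244804 AUD
0.244804 AUD ÷ 0.99555 = 0.245898 CAD

BRL/CAD = 0.24590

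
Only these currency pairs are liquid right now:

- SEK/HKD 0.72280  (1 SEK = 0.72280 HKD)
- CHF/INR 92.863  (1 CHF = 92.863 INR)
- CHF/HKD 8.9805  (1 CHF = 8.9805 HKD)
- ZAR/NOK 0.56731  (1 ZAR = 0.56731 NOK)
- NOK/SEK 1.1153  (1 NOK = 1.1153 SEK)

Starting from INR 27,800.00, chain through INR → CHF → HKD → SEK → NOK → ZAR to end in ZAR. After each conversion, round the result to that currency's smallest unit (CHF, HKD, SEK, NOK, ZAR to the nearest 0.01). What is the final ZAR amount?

INR 27,800.00 ÷ 92.863 = CHF 299.37
CHF 299.37 × 8.9805 = HKD 2,688.49
HKD 2,688.49 ÷ 0.72280 = SEK 3,719.55
SEK 3,719.55 ÷ 1.1153 = NOK 3,335.02
NOK 3,335.02 ÷ 0.56731 = ZAR 5,878.66

ZAR 5,878.66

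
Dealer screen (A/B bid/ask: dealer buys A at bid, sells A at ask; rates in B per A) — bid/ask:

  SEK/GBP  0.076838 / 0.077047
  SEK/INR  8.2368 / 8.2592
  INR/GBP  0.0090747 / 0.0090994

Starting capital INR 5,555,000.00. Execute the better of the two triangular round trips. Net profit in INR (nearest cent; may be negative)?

Net profit: INR 124,490.48

Best loop INR → SEK → GBP → INR:
INR 5,555,000.00 ÷ 8.2592 (buy SEK at ask) = SEK 672,583.30
SEK 672,583.30 × 0.076838 (sell SEK at bid) = GBP 51,679.96
GBP 51,679.96 ÷ 0.0090994 (buy INR at ask) = INR 5,679,490.48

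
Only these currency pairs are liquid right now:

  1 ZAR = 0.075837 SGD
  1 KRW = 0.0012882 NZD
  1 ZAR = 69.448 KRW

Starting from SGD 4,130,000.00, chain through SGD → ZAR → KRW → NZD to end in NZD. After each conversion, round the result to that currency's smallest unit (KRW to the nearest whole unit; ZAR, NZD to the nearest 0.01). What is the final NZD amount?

SGD 4,130,000.00 ÷ 0.075837 = ZAR 54,458,905.28
ZAR 54,458,905.28 × 69.448 = KRW 3,782,062,054
KRW 3,782,062,054 × 0.0012882 = NZD 4,872,052.34

NZD 4,872,052.34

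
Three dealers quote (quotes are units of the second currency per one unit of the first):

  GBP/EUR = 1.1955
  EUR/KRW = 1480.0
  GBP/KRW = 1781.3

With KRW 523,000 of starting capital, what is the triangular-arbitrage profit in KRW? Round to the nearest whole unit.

Profitable loop is KRW → EUR → GBP → KRW:
KRW 523,000 ÷ 1480.0 = EUR 353.38
EUR 353.38 ÷ 1.1955 = GBP 295.59
GBP 295.59 × 1781.3 = KRW 526,535
Profit = KRW 526,535 − KRW 523,000

Profit: KRW 3,535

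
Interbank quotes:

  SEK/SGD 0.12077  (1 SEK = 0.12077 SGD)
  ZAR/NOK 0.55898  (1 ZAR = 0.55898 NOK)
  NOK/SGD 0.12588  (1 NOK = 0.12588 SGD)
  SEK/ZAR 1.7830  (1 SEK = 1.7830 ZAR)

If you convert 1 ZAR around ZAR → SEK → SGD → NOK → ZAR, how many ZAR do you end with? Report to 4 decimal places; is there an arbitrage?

0.9626 (arbitrage exists)

Around ZAR → SEK → SGD → NOK → ZAR: 1 ÷ 1.7830 × 0.12077 ÷ 0.12588 ÷ 0.55898 = 0.962620
Product < 1; profitable direction is ZAR → NOK → SGD → SEK → ZAR.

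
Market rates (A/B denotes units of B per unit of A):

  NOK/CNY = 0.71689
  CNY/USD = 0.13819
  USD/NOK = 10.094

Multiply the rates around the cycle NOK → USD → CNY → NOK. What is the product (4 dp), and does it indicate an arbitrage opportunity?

Around NOK → USD → CNY → NOK: 1 ÷ 10.094 ÷ 0.13819 ÷ 0.71689 = 1.000017
Product ≈ 1 (deviation 0.002%, within rounding noise).

1.0000 (no arbitrage)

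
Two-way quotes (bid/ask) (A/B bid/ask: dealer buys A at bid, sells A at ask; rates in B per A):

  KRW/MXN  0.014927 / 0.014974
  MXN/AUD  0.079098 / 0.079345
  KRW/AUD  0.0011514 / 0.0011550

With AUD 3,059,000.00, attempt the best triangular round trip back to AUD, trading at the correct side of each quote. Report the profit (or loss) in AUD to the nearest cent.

Net profit: AUD 68,055.06

Best loop AUD → KRW → MXN → AUD:
AUD 3,059,000.00 ÷ 0.0011550 (buy KRW at ask) = KRW 2,648,484,848
KRW 2,648,484,848 × 0.014927 (sell KRW at bid) = MXN 39,533,933.33
MXN 39,533,933.33 × 0.079098 (sell MXN at bid) = AUD 3,127,055.06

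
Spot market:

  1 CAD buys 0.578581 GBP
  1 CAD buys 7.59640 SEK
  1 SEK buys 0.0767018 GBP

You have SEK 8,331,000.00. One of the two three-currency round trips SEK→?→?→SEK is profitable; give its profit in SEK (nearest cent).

Profitable loop is SEK → GBP → CAD → SEK:
SEK 8,331,000.00 × 0.0767018 = GBP 639,002.70
GBP 639,002.70 ÷ 0.578581 = CAD 1,104,430.83
CAD 1,104,430.83 × 7.59640 = SEK 8,389,698.38
Profit = SEK 8,389,698.38 − SEK 8,331,000.00

Profit: SEK 58,698.38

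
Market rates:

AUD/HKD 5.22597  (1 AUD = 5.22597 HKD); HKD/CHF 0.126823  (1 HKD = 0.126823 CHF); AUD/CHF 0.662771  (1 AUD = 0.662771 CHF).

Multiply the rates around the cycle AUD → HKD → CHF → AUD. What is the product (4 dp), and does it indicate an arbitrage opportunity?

Around AUD → HKD → CHF → AUD: 1 × 5.22597 × 0.126823 ÷ 0.662771 = 1.000003
Product ≈ 1 (deviation 0.000%, within rounding noise).

1.0000 (no arbitrage)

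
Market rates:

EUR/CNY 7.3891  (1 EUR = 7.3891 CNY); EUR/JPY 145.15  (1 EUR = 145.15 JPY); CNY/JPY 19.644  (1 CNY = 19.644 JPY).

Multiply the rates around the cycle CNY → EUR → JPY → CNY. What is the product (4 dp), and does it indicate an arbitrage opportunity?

Around CNY → EUR → JPY → CNY: 1 ÷ 7.3891 × 145.15 ÷ 19.644 = 0.999990
Product ≈ 1 (deviation 0.001%, within rounding noise).

1.0000 (no arbitrage)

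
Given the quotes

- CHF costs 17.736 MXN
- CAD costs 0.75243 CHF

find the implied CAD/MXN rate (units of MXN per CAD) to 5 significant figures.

CAD/MXN = 13.345

1 CAD × 0.75243 = 0.75243 CHF
0.75243 CHF × 17.736 = 13.3451 MXN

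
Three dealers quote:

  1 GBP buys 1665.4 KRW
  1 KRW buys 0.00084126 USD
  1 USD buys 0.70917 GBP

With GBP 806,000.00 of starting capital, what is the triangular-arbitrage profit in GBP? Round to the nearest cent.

Profitable loop is GBP → USD → KRW → GBP:
GBP 806,000.00 ÷ 0.70917 = USD 1,136,539.90
USD 1,136,539.90 ÷ 0.00084126 = KRW 1,350,997,193
KRW 1,350,997,193 ÷ 1665.4 = GBP 811,214.84
Profit = GBP 811,214.84 − GBP 806,000.00

Profit: GBP 5,214.84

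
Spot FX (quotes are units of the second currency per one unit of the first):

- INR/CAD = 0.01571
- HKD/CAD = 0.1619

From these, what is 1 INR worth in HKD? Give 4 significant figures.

INR/HKD = 0.09704

1 INR × 0.01571 = 0.01571 CAD
0.01571 CAD ÷ 0.1619 = 0.0970352 HKD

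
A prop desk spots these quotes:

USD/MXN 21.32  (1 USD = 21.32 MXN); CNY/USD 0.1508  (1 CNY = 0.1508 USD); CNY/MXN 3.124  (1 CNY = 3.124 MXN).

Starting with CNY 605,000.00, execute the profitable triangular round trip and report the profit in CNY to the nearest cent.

Profitable loop is CNY → USD → MXN → CNY:
CNY 605,000.00 × 0.1508 = USD 91,234.00
USD 91,234.00 × 21.32 = MXN 1,945,108.88
MXN 1,945,108.88 ÷ 3.124 = CNY 622,634.08
Profit = CNY 622,634.08 − CNY 605,000.00

Profit: CNY 17,634.08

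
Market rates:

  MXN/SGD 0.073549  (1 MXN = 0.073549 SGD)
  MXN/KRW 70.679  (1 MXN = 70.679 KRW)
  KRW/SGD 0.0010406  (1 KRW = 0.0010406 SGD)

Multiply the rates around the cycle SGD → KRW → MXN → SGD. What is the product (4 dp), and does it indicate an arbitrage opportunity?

Around SGD → KRW → MXN → SGD: 1 ÷ 0.0010406 ÷ 70.679 × 0.073549 = 1.000006
Product ≈ 1 (deviation 0.001%, within rounding noise).

1.0000 (no arbitrage)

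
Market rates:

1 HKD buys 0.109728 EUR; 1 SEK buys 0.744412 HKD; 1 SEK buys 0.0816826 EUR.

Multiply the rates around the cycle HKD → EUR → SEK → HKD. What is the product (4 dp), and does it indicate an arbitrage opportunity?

Around HKD → EUR → SEK → HKD: 1 × 0.109728 ÷ 0.0816826 × 0.744412 = 1.000003
Product ≈ 1 (deviation 0.000%, within rounding noise).

1.0000 (no arbitrage)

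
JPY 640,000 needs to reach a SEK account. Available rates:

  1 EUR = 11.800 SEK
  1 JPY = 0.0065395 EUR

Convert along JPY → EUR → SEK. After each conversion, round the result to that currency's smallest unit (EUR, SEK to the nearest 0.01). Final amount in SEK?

SEK 49,386.30

JPY 640,000 × 0.0065395 = EUR 4,185.28
EUR 4,185.28 × 11.800 = SEK 49,386.30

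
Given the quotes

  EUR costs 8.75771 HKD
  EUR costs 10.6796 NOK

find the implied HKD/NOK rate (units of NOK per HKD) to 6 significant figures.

1 HKD ÷ 8.75771 = 0.114185 EUR
0.114185 EUR × 10.6796 = 1.21945 NOK

HKD/NOK = 1.21945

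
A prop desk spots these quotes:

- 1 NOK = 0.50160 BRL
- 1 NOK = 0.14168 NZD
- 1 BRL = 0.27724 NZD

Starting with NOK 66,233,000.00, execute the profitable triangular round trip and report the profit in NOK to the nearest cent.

Profit: NOK 1,246,142.78

Profitable loop is NOK → NZD → BRL → NOK:
NOK 66,233,000.00 × 0.14168 = NZD 9,383,891.44
NZD 9,383,891.44 ÷ 0.27724 = BRL 33,847,538.02
BRL 33,847,538.02 ÷ 0.50160 = NOK 67,479,142.78
Profit = NOK 67,479,142.78 − NOK 66,233,000.00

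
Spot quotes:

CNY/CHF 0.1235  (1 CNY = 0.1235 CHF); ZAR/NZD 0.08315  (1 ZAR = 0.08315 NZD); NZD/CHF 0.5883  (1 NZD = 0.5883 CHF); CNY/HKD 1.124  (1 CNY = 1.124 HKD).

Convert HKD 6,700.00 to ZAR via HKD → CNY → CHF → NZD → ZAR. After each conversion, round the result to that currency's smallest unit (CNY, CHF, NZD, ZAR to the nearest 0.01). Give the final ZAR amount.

HKD 6,700.00 ÷ 1.124 = CNY 5,960.85
CNY 5,960.85 × 0.1235 = CHF 736.16
CHF 736.16 ÷ 0.5883 = NZD 1,251.33
NZD 1,251.33 ÷ 0.08315 = ZAR 15,049.07

ZAR 15,049.07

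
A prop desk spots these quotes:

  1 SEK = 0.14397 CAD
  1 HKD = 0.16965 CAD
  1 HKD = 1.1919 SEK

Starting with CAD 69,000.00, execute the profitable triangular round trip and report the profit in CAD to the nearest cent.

Profitable loop is CAD → HKD → SEK → CAD:
CAD 69,000.00 ÷ 0.16965 = HKD 406,719.72
HKD 406,719.72 × 1.1919 = SEK 484,769.23
SEK 484,769.23 × 0.14397 = CAD 69,792.23
Profit = CAD 69,792.23 − CAD 69,000.00

Profit: CAD 792.23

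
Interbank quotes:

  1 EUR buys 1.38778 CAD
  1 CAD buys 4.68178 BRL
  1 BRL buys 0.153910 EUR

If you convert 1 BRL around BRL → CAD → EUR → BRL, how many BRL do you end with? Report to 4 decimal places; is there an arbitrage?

1.0000 (no arbitrage)

Around BRL → CAD → EUR → BRL: 1 ÷ 4.68178 ÷ 1.38778 ÷ 0.153910 = 1.000004
Product ≈ 1 (deviation 0.000%, within rounding noise).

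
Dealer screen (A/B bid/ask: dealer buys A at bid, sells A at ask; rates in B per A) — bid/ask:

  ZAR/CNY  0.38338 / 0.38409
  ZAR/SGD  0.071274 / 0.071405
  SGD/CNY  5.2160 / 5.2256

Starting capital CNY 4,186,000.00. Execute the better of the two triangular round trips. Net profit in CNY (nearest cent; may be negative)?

Best loop CNY → SGD → ZAR → CNY:
CNY 4,186,000.00 ÷ 5.2256 (buy SGD at ask) = SGD 801,056.34
SGD 801,056.34 ÷ 0.071405 (buy ZAR at ask) = ZAR 11,218,490.83
ZAR 11,218,490.83 × 0.38338 (sell ZAR at bid) = CNY 4,300,945.02

Net profit: CNY 114,945.02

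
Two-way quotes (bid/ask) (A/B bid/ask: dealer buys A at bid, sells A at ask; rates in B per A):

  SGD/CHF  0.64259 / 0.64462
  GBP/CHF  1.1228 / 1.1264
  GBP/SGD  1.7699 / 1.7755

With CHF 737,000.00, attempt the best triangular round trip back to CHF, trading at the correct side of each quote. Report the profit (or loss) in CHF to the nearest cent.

Best loop CHF → GBP → SGD → CHF:
CHF 737,000.00 ÷ 1.1264 (buy GBP at ask) = GBP 654,296.88
GBP 654,296.88 × 1.7699 (sell GBP at bid) = SGD 1,158,040.04
SGD 1,158,040.04 × 0.64259 (sell SGD at bid) = CHF 744,144.95

Net profit: CHF 7,144.95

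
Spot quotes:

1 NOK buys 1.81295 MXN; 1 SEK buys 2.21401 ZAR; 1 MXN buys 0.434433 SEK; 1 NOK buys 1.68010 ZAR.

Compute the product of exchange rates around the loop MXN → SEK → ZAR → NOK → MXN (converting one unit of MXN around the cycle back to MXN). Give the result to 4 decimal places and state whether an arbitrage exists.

1.0379 (arbitrage exists)

Around MXN → SEK → ZAR → NOK → MXN: 1 × 0.434433 × 2.21401 ÷ 1.68010 × 1.81295 = 1.037894
Product > 1; profitable direction is MXN → SEK → ZAR → NOK → MXN.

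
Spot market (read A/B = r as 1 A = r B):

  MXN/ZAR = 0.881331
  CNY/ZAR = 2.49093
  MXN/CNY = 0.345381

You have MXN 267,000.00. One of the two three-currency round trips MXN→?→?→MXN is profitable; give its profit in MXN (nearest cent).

Profit: MXN 6,520.79

Profitable loop is MXN → ZAR → CNY → MXN:
MXN 267,000.00 × 0.881331 = ZAR 235,315.38
ZAR 235,315.38 ÷ 2.49093 = CNY 94,468.88
CNY 94,468.88 ÷ 0.345381 = MXN 273,520.79
Profit = MXN 273,520.79 − MXN 267,000.00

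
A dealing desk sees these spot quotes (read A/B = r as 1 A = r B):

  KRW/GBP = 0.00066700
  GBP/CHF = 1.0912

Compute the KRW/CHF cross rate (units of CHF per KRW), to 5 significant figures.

KRW/CHF = 0.00072783

1 KRW × 0.00066700 = 0.000667 GBP
0.000667 GBP × 1.0912 = 0.00072783 CHF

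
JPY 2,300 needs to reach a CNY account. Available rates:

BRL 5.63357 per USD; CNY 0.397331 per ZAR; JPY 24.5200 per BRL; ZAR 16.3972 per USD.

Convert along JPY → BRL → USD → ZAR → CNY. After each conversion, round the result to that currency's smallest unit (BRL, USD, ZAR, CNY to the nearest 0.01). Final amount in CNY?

CNY 108.48

JPY 2,300 ÷ 24.5200 = BRL 93.80
BRL 93.80 ÷ 5.63357 = USD 16.65
USD 16.65 × 16.3972 = ZAR 273.01
ZAR 273.01 × 0.397331 = CNY 108.48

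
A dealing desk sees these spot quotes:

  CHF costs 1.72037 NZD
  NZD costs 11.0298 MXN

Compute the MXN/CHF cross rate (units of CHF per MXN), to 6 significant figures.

1 MXN ÷ 11.0298 = 0.0906635 NZD
0.0906635 NZD ÷ 1.72037 = 0.0527 CHF

MXN/CHF = 0.0527000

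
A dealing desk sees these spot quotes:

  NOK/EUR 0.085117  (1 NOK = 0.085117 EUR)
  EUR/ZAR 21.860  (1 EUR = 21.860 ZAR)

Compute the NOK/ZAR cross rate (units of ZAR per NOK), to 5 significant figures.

NOK/ZAR = 1.8607

1 NOK × 0.085117 = 0.085117 EUR
0.085117 EUR × 21.860 = 1.86066 ZAR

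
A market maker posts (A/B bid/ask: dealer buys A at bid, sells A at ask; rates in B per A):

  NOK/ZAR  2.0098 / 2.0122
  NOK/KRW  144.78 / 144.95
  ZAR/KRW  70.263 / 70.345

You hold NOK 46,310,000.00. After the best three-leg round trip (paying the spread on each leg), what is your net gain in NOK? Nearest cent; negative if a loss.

Net profit: NOK 1,057,337.58

Best loop NOK → KRW → ZAR → NOK:
NOK 46,310,000.00 × 144.78 (sell NOK at bid) = KRW 6,704,761,800
KRW 6,704,761,800 ÷ 70.345 (buy ZAR at ask) = ZAR 95,312,556.68
ZAR 95,312,556.68 ÷ 2.0122 (buy NOK at ask) = NOK 47,367,337.58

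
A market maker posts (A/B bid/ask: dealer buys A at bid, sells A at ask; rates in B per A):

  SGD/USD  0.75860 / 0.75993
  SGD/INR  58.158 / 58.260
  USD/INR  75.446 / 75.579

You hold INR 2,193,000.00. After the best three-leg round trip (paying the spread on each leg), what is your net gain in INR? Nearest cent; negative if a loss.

Best loop INR → USD → SGD → INR:
INR 2,193,000.00 ÷ 75.579 (buy USD at ask) = USD 29,016.00
USD 29,016.00 ÷ 0.75993 (buy SGD at ask) = SGD 38,182.46
SGD 38,182.46 × 58.158 (sell SGD at bid) = INR 2,220,615.48

Net profit: INR 27,615.48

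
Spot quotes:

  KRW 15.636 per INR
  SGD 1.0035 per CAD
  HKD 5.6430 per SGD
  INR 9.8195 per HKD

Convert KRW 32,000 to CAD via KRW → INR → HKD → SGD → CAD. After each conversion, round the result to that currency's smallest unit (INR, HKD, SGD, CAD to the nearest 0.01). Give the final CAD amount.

CAD 36.80

KRW 32,000 ÷ 15.636 = INR 2,046.56
INR 2,046.56 ÷ 9.8195 = HKD 208.42
HKD 208.42 ÷ 5.6430 = SGD 36.93
SGD 36.93 ÷ 1.0035 = CAD 36.80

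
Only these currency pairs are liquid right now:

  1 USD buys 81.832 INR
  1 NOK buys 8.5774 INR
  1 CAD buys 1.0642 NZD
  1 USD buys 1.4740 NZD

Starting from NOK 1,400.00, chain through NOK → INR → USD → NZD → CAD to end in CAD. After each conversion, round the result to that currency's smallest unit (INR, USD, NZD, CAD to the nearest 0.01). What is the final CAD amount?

NOK 1,400.00 × 8.5774 = INR 12,008.36
INR 12,008.36 ÷ 81.832 = USD 146.74
USD 146.74 × 1.4740 = NZD 216.29
NZD 216.29 ÷ 1.0642 = CAD 203.24

CAD 203.24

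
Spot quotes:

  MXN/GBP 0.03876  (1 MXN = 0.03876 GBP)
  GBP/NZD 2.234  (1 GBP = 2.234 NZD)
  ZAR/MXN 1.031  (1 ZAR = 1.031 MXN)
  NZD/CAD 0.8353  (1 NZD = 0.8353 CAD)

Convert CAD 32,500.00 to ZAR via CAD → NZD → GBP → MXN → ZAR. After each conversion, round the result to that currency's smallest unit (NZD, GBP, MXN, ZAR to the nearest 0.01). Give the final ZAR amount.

ZAR 435,828.08

CAD 32,500.00 ÷ 0.8353 = NZD 38,908.18
NZD 38,908.18 ÷ 2.234 = GBP 17,416.37
GBP 17,416.37 ÷ 0.03876 = MXN 449,338.75
MXN 449,338.75 ÷ 1.031 = ZAR 435,828.08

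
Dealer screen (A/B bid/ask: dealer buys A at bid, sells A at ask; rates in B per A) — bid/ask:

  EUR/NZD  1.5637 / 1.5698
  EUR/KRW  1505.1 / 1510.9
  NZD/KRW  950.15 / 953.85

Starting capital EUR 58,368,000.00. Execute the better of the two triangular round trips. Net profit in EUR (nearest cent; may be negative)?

Net profit: EUR 301,955.56

Best loop EUR → KRW → NZD → EUR:
EUR 58,368,000.00 × 1505.1 (sell EUR at bid) = KRW 87,849,676,800
KRW 87,849,676,800 ÷ 953.85 (buy NZD at ask) = NZD 92,100,096.24
NZD 92,100,096.24 ÷ 1.5698 (buy EUR at ask) = EUR 58,669,955.56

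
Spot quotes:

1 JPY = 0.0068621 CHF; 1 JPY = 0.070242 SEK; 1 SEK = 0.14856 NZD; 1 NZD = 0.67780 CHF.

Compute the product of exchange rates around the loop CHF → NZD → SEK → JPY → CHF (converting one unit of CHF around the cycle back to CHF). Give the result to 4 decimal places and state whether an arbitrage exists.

0.9702 (arbitrage exists)

Around CHF → NZD → SEK → JPY → CHF: 1 ÷ 0.67780 ÷ 0.14856 ÷ 0.070242 × 0.0068621 = 0.970190
Product < 1; profitable direction is CHF → JPY → SEK → NZD → CHF.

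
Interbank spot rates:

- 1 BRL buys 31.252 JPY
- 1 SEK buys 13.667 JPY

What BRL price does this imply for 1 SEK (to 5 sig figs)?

1 SEK × 13.667 = 13.667 JPY
13.667 JPY ÷ 31.252 = 0.437316 BRL

SEK/BRL = 0.43732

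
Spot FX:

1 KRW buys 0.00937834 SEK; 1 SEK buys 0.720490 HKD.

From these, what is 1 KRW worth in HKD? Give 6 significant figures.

KRW/HKD = 0.00675700

1 KRW × 0.00937834 = 0.00937834 SEK
0.00937834 SEK × 0.720490 = 0.006757 HKD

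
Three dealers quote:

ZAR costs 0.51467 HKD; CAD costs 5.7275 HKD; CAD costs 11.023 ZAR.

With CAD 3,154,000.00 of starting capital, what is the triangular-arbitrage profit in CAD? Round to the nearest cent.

Profitable loop is CAD → HKD → ZAR → CAD:
CAD 3,154,000.00 × 5.7275 = HKD 18,064,535.00
HKD 18,064,535.00 ÷ 0.51467 = ZAR 35,099,257.78
ZAR 35,099,257.78 ÷ 11.023 = CAD 3,184,183.78
Profit = CAD 3,184,183.78 − CAD 3,154,000.00

Profit: CAD 30,183.78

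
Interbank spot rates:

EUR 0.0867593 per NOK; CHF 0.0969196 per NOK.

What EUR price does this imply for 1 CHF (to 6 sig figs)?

1 CHF ÷ 0.0969196 = 10.3178 NOK
10.3178 NOK × 0.0867593 = 0.895168 EUR

CHF/EUR = 0.895168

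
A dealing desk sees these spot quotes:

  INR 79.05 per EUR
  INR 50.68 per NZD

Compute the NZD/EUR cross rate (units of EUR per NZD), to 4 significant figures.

1 NZD × 50.68 = 50.68 INR
50.68 INR ÷ 79.05 = 0.641113 EUR

NZD/EUR = 0.6411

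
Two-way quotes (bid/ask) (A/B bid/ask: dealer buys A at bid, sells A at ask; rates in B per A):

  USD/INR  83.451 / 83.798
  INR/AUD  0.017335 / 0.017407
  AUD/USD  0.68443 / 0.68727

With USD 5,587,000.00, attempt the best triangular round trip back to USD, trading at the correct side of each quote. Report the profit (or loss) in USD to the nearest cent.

Net result: USD -13,940.22 (no profitable arbitrage after spreads)

Best loop USD → AUD → INR → USD:
USD 5,587,000.00 ÷ 0.68727 (buy AUD at ask) = AUD 8,129,265.06
AUD 8,129,265.06 ÷ 0.017407 (buy INR at ask) = INR 467,011,263.47
INR 467,011,263.47 ÷ 83.798 (buy USD at ask) = USD 5,573,059.78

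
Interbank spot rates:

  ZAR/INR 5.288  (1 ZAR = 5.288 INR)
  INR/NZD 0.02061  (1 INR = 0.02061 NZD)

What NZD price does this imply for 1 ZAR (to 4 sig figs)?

1 ZAR × 5.288 = 5.288 INR
5.288 INR × 0.02061 = 0.108986 NZD

ZAR/NZD = 0.1090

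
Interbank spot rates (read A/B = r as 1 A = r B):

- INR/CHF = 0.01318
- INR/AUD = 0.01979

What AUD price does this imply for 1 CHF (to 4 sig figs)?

1 CHF ÷ 0.01318 = 75.8725 INR
75.8725 INR × 0.01979 = 1.50152 AUD

CHF/AUD = 1.502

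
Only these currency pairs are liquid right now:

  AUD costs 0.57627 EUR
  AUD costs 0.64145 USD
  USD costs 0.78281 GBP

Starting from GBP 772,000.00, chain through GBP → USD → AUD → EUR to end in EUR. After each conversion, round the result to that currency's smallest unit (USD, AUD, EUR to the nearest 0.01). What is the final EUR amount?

EUR 885,980.45

GBP 772,000.00 ÷ 0.78281 = USD 986,190.77
USD 986,190.77 ÷ 0.64145 = AUD 1,537,439.82
AUD 1,537,439.82 × 0.57627 = EUR 885,980.45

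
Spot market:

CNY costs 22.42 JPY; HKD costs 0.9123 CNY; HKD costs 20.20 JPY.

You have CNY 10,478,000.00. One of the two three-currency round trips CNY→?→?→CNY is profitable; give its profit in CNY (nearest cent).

Profit: CNY 131,631.69

Profitable loop is CNY → JPY → HKD → CNY:
CNY 10,478,000.00 × 22.42 = JPY 234,916,760
JPY 234,916,760 ÷ 20.20 = HKD 11,629,542.57
HKD 11,629,542.57 × 0.9123 = CNY 10,609,631.69
Profit = CNY 10,609,631.69 − CNY 10,478,000.00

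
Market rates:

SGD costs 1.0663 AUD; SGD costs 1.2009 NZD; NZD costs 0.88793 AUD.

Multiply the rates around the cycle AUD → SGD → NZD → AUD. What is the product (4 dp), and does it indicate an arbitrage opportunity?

Around AUD → SGD → NZD → AUD: 1 ÷ 1.0663 × 1.2009 × 0.88793 = 1.000014
Product ≈ 1 (deviation 0.001%, within rounding noise).

1.0000 (no arbitrage)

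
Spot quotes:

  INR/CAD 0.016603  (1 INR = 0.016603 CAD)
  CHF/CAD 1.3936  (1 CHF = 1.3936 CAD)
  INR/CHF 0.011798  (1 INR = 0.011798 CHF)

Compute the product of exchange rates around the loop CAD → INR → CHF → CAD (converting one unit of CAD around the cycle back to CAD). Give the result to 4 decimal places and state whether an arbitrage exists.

Around CAD → INR → CHF → CAD: 1 ÷ 0.016603 × 0.011798 × 1.3936 = 0.990284
Product < 1; profitable direction is CAD → CHF → INR → CAD.

0.9903 (arbitrage exists)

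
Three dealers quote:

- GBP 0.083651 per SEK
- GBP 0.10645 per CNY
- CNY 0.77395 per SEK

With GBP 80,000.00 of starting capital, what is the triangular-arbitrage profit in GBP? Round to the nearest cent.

Profit: GBP 1,227.40

Profitable loop is GBP → CNY → SEK → GBP:
GBP 80,000.00 ÷ 0.10645 = CNY 751,526.54
CNY 751,526.54 ÷ 0.77395 = SEK 971,027.25
SEK 971,027.25 × 0.083651 = GBP 81,227.40
Profit = GBP 81,227.40 − GBP 80,000.00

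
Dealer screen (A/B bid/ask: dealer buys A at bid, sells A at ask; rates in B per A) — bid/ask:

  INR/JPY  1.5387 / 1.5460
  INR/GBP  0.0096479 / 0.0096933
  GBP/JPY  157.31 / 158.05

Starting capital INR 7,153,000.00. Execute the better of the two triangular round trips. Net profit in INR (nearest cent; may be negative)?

Net profit: INR 31,160.47

Best loop INR → JPY → GBP → INR:
INR 7,153,000.00 × 1.5387 (sell INR at bid) = JPY 11,006,321
JPY 11,006,321 ÷ 158.05 (buy GBP at ask) = GBP 69,638.22
GBP 69,638.22 ÷ 0.0096933 (buy INR at ask) = INR 7,184,160.47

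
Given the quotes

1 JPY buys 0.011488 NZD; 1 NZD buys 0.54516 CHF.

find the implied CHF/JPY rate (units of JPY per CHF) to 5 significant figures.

CHF/JPY = 159.67

1 CHF ÷ 0.54516 = 1.83432 NZD
1.83432 NZD ÷ 0.011488 = 159.673 JPY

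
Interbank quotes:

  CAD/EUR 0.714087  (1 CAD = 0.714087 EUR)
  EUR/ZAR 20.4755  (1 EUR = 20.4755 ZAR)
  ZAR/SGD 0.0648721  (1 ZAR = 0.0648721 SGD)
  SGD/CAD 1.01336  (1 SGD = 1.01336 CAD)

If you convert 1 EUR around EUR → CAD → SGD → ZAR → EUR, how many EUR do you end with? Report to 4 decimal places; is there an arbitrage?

1.0404 (arbitrage exists)

Around EUR → CAD → SGD → ZAR → EUR: 1 ÷ 0.714087 ÷ 1.01336 ÷ 0.0648721 ÷ 20.4755 = 1.040382
Product > 1; profitable direction is EUR → CAD → SGD → ZAR → EUR.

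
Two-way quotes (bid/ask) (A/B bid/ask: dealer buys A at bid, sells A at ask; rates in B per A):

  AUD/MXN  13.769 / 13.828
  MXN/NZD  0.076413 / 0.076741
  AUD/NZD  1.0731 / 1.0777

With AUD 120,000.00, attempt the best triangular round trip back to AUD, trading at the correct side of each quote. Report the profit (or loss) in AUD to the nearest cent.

Best loop AUD → NZD → MXN → AUD:
AUD 120,000.00 × 1.0731 (sell AUD at bid) = NZD 128,772.00
NZD 128,772.00 ÷ 0.076741 (buy MXN at ask) = MXN 1,678,007.84
MXN 1,678,007.84 ÷ 13.828 (buy AUD at ask) = AUD 121,348.56

Net profit: AUD 1,348.56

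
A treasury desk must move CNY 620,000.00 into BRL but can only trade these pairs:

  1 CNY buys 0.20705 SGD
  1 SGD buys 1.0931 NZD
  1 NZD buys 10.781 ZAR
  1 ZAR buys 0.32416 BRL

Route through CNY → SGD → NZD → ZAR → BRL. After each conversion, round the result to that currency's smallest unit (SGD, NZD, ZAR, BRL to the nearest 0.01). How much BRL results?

BRL 490,394.16

CNY 620,000.00 × 0.20705 = SGD 128,371.00
SGD 128,371.00 × 1.0931 = NZD 140,322.34
NZD 140,322.34 × 10.781 = ZAR 1,512,815.15
ZAR 1,512,815.15 × 0.32416 = BRL 490,394.16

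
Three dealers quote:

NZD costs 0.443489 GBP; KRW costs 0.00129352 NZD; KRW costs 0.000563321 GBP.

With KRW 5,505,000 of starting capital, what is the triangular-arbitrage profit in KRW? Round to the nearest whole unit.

Profit: KRW 101,055

Profitable loop is KRW → NZD → GBP → KRW:
KRW 5,505,000 × 0.00129352 = NZD 7,120.83
NZD 7,120.83 × 0.443489 = GBP 3,158.01
GBP 3,158.01 ÷ 0.000563321 = KRW 5,606,055
Profit = KRW 5,606,055 − KRW 5,505,000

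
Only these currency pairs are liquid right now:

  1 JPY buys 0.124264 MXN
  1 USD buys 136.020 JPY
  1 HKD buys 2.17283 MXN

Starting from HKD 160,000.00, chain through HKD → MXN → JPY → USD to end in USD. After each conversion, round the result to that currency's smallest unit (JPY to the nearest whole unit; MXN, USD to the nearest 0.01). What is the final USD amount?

USD 20,568.26

HKD 160,000.00 × 2.17283 = MXN 347,652.80
MXN 347,652.80 ÷ 0.124264 = JPY 2,797,695
JPY 2,797,695 ÷ 136.020 = USD 20,568.26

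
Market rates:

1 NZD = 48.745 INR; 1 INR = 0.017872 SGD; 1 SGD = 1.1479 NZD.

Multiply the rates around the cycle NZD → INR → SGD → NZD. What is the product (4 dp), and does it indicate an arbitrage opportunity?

1.0000 (no arbitrage)

Around NZD → INR → SGD → NZD: 1 × 48.745 × 0.017872 × 1.1479 = 1.000017
Product ≈ 1 (deviation 0.002%, within rounding noise).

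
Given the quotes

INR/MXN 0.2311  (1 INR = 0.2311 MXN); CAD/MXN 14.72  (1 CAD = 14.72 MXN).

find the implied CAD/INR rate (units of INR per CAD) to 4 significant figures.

CAD/INR = 63.70

1 CAD × 14.72 = 14.72 MXN
14.72 MXN ÷ 0.2311 = 63.6954 INR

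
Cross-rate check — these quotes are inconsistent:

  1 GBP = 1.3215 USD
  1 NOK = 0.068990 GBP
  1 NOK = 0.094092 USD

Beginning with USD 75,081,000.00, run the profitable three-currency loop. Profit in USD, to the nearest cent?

Profit: USD 2,406,105.06

Profitable loop is USD → GBP → NOK → USD:
USD 75,081,000.00 ÷ 1.3215 = GBP 56,814,982.97
GBP 56,814,982.97 ÷ 0.068990 = NOK 823,524,901.78
NOK 823,524,901.78 × 0.094092 = USD 77,487,105.06
Profit = USD 77,487,105.06 − USD 75,081,000.00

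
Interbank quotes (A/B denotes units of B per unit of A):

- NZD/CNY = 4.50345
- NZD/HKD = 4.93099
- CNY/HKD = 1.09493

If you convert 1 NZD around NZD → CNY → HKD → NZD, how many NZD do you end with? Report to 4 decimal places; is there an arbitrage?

Around NZD → CNY → HKD → NZD: 1 × 4.50345 × 1.09493 ÷ 4.93099 = 0.999994
Product ≈ 1 (deviation 0.001%, within rounding noise).

1.0000 (no arbitrage)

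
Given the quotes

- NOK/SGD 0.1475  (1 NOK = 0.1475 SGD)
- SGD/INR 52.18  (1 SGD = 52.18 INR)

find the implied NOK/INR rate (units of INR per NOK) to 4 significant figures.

1 NOK × 0.1475 = 0.1475 SGD
0.1475 SGD × 52.18 = 7.69655 INR

NOK/INR = 7.697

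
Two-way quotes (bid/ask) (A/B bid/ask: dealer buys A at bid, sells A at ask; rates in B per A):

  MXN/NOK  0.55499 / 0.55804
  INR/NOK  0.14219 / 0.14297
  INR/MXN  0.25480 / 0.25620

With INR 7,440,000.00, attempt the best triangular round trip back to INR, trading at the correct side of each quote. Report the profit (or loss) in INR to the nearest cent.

Best loop INR → NOK → MXN → INR:
INR 7,440,000.00 × 0.14219 (sell INR at bid) = NOK 1,057,893.60
NOK 1,057,893.60 ÷ 0.55804 (buy MXN at ask) = MXN 1,895,730.77
MXN 1,895,730.77 ÷ 0.25620 (buy INR at ask) = INR 7,399,417.53

Net result: INR -40,582.47 (no profitable arbitrage after spreads)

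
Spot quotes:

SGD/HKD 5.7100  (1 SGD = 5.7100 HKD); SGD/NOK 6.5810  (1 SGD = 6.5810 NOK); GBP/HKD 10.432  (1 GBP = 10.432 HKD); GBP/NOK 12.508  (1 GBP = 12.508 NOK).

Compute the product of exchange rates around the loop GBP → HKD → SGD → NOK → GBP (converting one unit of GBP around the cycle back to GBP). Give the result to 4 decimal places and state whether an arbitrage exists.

Around GBP → HKD → SGD → NOK → GBP: 1 × 10.432 ÷ 5.7100 × 6.5810 ÷ 12.508 = 0.961248
Product < 1; profitable direction is GBP → NOK → SGD → HKD → GBP.

0.9612 (arbitrage exists)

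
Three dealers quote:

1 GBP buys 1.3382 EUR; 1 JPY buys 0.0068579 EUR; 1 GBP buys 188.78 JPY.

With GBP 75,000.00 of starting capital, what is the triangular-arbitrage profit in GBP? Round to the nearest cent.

Profit: GBP 2,523.82

Profitable loop is GBP → EUR → JPY → GBP:
GBP 75,000.00 × 1.3382 = EUR 100,365.00
EUR 100,365.00 ÷ 0.0068579 = JPY 14,634,947
JPY 14,634,947 ÷ 188.78 = GBP 77,523.82
Profit = GBP 77,523.82 − GBP 75,000.00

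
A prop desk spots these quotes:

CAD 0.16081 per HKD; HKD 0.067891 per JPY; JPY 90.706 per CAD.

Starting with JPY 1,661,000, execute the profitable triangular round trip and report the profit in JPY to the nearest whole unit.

Profit: JPY 16,291

Profitable loop is JPY → CAD → HKD → JPY:
JPY 1,661,000 ÷ 90.706 = CAD 18,311.91
CAD 18,311.91 ÷ 0.16081 = HKD 113,872.95
HKD 113,872.95 ÷ 0.067891 = JPY 1,677,291
Profit = JPY 1,677,291 − JPY 1,661,000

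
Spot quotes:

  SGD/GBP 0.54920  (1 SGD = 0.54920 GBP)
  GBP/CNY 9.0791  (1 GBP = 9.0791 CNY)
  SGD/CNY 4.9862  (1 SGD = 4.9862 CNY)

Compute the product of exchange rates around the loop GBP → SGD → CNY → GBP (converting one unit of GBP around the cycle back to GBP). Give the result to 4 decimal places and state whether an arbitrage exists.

Around GBP → SGD → CNY → GBP: 1 ÷ 0.54920 × 4.9862 ÷ 9.0791 = 0.999992
Product ≈ 1 (deviation 0.001%, within rounding noise).

1.0000 (no arbitrage)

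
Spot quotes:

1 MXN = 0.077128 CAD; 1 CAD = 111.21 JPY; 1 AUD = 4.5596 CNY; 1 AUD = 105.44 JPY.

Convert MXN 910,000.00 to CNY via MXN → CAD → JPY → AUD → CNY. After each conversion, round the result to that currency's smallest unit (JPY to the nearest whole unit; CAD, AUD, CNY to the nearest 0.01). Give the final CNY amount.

MXN 910,000.00 × 0.077128 = CAD 70,186.48
CAD 70,186.48 × 111.21 = JPY 7,805,438
JPY 7,805,438 ÷ 105.44 = AUD 74,027.30
AUD 74,027.30 × 4.5596 = CNY 337,534.88

CNY 337,534.88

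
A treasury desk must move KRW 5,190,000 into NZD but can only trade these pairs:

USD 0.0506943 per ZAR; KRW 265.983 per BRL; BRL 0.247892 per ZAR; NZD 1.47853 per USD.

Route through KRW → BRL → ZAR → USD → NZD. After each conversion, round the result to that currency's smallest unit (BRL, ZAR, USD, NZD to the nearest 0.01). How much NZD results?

KRW 5,190,000 ÷ 265.983 = BRL 19,512.53
BRL 19,512.53 ÷ 0.247892 = ZAR 78,713.84
ZAR 78,713.84 × 0.0506943 = USD 3,990.34
USD 3,990.34 × 1.47853 = NZD 5,899.84

NZD 5,899.84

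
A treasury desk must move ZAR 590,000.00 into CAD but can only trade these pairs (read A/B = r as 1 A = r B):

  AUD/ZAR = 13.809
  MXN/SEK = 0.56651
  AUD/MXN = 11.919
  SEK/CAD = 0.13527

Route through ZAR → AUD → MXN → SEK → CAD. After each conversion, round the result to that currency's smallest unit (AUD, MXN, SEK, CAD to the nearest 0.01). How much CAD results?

ZAR 590,000.00 ÷ 13.809 = AUD 42,725.76
AUD 42,725.76 × 11.919 = MXN 509,248.33
MXN 509,248.33 × 0.56651 = SEK 288,494.27
SEK 288,494.27 × 0.13527 = CAD 39,024.62

CAD 39,024.62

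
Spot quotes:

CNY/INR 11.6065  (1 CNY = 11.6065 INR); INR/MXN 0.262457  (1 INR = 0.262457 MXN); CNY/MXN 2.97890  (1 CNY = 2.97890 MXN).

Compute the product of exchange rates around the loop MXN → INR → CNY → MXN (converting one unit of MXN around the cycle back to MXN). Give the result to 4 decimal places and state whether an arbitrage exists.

0.9779 (arbitrage exists)

Around MXN → INR → CNY → MXN: 1 ÷ 0.262457 ÷ 11.6065 × 2.97890 = 0.977905
Product < 1; profitable direction is MXN → CNY → INR → MXN.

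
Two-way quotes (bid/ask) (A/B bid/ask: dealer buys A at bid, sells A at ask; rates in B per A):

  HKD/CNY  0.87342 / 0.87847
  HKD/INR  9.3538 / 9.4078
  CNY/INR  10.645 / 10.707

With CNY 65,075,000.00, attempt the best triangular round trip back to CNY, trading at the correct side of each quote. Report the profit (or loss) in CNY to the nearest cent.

Net result: CNY -359,618.00 (no profitable arbitrage after spreads)

Best loop CNY → HKD → INR → CNY:
CNY 65,075,000.00 ÷ 0.87847 (buy HKD at ask) = HKD 74,077,657.75
HKD 74,077,657.75 × 9.3538 (sell HKD at bid) = INR 692,907,595.02
INR 692,907,595.02 ÷ 10.707 (buy CNY at ask) = CNY 64,715,382.00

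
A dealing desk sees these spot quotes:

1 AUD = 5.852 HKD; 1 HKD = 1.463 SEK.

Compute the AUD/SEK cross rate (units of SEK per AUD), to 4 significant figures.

1 AUD × 5.852 = 5.852 HKD
5.852 HKD × 1.463 = 8.56148 SEK

AUD/SEK = 8.561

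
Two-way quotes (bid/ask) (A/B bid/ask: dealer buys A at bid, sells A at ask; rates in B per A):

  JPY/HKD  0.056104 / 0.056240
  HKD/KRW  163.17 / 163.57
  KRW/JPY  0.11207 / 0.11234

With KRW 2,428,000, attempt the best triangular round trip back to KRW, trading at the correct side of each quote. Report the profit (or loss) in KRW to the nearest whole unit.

Best loop KRW → JPY → HKD → KRW:
KRW 2,428,000 × 0.11207 (sell KRW at bid) = JPY 272,106
JPY 272,106 × 0.056104 (sell JPY at bid) = HKD 15,266.23
HKD 15,266.23 × 163.17 (sell HKD at bid) = KRW 2,490,991

Net profit: KRW 62,991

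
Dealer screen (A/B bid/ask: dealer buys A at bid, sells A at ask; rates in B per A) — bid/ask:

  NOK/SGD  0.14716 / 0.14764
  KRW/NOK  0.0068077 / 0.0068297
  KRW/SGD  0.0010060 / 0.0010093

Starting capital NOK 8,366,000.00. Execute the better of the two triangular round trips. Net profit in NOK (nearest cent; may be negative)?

Best loop NOK → KRW → SGD → NOK:
NOK 8,366,000.00 ÷ 0.0068297 (buy KRW at ask) = KRW 1,224,943,995
KRW 1,224,943,995 × 0.0010060 (sell KRW at bid) = SGD 1,232,293.66
SGD 1,232,293.66 ÷ 0.14764 (buy NOK at ask) = NOK 8,346,611.07

Net result: NOK -19,388.93 (no profitable arbitrage after spreads)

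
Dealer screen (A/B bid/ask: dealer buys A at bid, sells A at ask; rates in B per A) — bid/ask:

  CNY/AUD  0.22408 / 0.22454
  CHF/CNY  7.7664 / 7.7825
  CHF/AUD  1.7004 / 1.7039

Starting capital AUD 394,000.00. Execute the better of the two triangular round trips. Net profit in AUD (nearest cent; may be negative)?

Best loop AUD → CHF → CNY → AUD:
AUD 394,000.00 ÷ 1.7039 (buy CHF at ask) = CHF 231,234.23
CHF 231,234.23 × 7.7664 (sell CHF at bid) = CNY 1,795,857.50
CNY 1,795,857.50 × 0.22408 (sell CNY at bid) = AUD 402,415.75

Net profit: AUD 8,415.75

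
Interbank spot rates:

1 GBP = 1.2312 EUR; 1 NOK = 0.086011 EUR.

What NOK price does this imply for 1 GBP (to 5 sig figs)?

GBP/NOK = 14.314

1 GBP × 1.2312 = 1.2312 EUR
1.2312 EUR ÷ 0.086011 = 14.3144 NOK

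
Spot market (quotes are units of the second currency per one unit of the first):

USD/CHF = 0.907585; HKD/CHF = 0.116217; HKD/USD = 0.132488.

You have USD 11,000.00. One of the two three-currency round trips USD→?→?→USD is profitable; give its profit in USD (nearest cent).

Profit: USD 381.17

Profitable loop is USD → CHF → HKD → USD:
USD 11,000.00 × 0.907585 = CHF 9,983.43
CHF 9,983.43 ÷ 0.116217 = HKD 85,903.40
HKD 85,903.40 × 0.132488 = USD 11,381.17
Profit = USD 11,381.17 − USD 11,000.00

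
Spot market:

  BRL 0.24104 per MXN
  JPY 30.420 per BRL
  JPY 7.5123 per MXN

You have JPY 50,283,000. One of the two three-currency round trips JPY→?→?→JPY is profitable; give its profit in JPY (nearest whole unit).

Profitable loop is JPY → BRL → MXN → JPY:
JPY 50,283,000 ÷ 30.420 = BRL 1,652,958.58
BRL 1,652,958.58 ÷ 0.24104 = MXN 6,857,611.10
MXN 6,857,611.10 × 7.5123 = JPY 51,516,432
Profit = JPY 51,516,432 − JPY 50,283,000

Profit: JPY 1,233,432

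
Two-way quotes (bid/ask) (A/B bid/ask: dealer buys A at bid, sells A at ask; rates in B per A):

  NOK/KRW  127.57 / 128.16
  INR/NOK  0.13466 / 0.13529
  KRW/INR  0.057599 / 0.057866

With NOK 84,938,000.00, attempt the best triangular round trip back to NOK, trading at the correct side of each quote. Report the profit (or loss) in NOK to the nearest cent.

Net result: NOK -281,487.69 (no profitable arbitrage after spreads)

Best loop NOK → INR → KRW → NOK:
NOK 84,938,000.00 ÷ 0.13529 (buy INR at ask) = INR 627,821,716.31
INR 627,821,716.31 ÷ 0.057866 (buy KRW at ask) = KRW 10,849,578,618
KRW 10,849,578,618 ÷ 128.16 (buy NOK at ask) = NOK 84,656,512.31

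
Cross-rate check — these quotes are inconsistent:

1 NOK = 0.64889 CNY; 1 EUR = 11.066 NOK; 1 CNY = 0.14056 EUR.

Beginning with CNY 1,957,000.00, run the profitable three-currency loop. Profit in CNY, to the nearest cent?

Profitable loop is CNY → EUR → NOK → CNY:
CNY 1,957,000.00 × 0.14056 = EUR 275,075.92
EUR 275,075.92 × 11.066 = NOK 3,043,990.13
NOK 3,043,990.13 × 0.64889 = CNY 1,975,214.76
Profit = CNY 1,975,214.76 − CNY 1,957,000.00

Profit: CNY 18,214.76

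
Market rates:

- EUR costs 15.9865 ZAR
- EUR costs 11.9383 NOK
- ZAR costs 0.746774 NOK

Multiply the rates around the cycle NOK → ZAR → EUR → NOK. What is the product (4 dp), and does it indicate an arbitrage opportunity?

1.0000 (no arbitrage)

Around NOK → ZAR → EUR → NOK: 1 ÷ 0.746774 ÷ 15.9865 × 11.9383 = 1.000000
Product ≈ 1 (deviation 0.000%, within rounding noise).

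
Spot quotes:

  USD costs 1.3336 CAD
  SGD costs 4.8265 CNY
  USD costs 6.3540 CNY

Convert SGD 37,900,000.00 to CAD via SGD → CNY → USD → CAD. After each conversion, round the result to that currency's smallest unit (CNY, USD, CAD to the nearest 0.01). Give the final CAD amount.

CAD 38,392,809.75

SGD 37,900,000.00 × 4.8265 = CNY 182,924,350.00
CNY 182,924,350.00 ÷ 6.3540 = USD 28,788,849.54
USD 28,788,849.54 × 1.3336 = CAD 38,392,809.75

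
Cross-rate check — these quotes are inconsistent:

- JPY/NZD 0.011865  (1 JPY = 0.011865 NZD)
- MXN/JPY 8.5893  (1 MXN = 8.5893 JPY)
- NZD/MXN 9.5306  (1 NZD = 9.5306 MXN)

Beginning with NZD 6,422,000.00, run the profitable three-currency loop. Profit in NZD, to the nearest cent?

Profit: NZD 189,873.63

Profitable loop is NZD → JPY → MXN → NZD:
NZD 6,422,000.00 ÷ 0.011865 = JPY 541,255,794
JPY 541,255,794 ÷ 8.5893 = MXN 63,015,122.81
MXN 63,015,122.81 ÷ 9.5306 = NZD 6,611,873.63
Profit = NZD 6,611,873.63 − NZD 6,422,000.00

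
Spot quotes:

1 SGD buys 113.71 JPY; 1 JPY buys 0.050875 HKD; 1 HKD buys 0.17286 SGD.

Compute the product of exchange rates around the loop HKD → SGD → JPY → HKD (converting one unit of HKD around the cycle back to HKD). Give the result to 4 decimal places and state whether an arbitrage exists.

1.0000 (no arbitrage)

Around HKD → SGD → JPY → HKD: 1 × 0.17286 × 113.71 × 0.050875 = 0.999994
Product ≈ 1 (deviation 0.001%, within rounding noise).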